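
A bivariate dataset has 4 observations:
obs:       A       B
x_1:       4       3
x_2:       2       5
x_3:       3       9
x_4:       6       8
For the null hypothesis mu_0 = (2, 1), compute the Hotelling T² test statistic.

Step 1 — sample mean vector:
  mean(A) = (4 + 2 + 3 + 6) / 4 = 15/4 = 3.75
  mean(B) = (3 + 5 + 9 + 8) / 4 = 25/4 = 6.25
  x̄ = (3.75, 6.25),  deviation x̄ - mu_0 = (3.75, 6.25) - (2, 1) = (1.75, 5.25).

Step 2 — sample covariance matrix, S[i,j] = (1/(n-1)) · Σ_k (x_{k,i} - mean_i) · (x_{k,j} - mean_j), divisor n-1 = 3:
  S[A,A] = ((0.25)·(0.25) + (-1.75)·(-1.75) + (-0.75)·(-0.75) + (2.25)·(2.25)) / 3 = 8.75/3 = 2.9167
  S[A,B] = ((0.25)·(-3.25) + (-1.75)·(-1.25) + (-0.75)·(2.75) + (2.25)·(1.75)) / 3 = 3.25/3 = 1.0833
  S[B,B] = ((-3.25)·(-3.25) + (-1.25)·(-1.25) + (2.75)·(2.75) + (1.75)·(1.75)) / 3 = 22.75/3 = 7.5833
  S = [[2.9167, 1.0833],
 [1.0833, 7.5833]].

Step 3 — invert S. det(S) = 2.9167·7.5833 - (1.0833)² = 20.9444.
  S^{-1} = (1/det) · [[d, -b], [-b, a]] = [[0.3621, -0.0517],
 [-0.0517, 0.1393]].

Step 4 — quadratic form (x̄ - mu_0)^T · S^{-1} · (x̄ - mu_0):
  S^{-1} · (x̄ - mu_0) = (0.3621, 0.6406),
  (x̄ - mu_0)^T · [...] = (1.75)·(0.3621) + (5.25)·(0.6406) = 3.9967.

Step 5 — scale by n: T² = 4 · 3.9967 = 15.9867.

T² ≈ 15.9867


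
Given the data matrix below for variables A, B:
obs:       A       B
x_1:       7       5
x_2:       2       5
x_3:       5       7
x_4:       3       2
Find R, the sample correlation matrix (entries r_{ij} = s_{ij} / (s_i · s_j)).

Step 1 — column means:
  mean(A) = (7 + 2 + 5 + 3) / 4 = 17/4 = 4.25
  mean(B) = (5 + 5 + 7 + 2) / 4 = 19/4 = 4.75

Step 2 — sample variances and covariances s[i,j] = (1/(n-1)) · Σ_k (x_{k,i} - mean_i) · (x_{k,j} - mean_j), with n-1 = 3:
  s[A,A] = ((2.75)·(2.75) + (-2.25)·(-2.25) + (0.75)·(0.75) + (-1.25)·(-1.25)) / 3 = 14.75/3 = 4.9167
  s[A,B] = ((2.75)·(0.25) + (-2.25)·(0.25) + (0.75)·(2.25) + (-1.25)·(-2.75)) / 3 = 5.25/3 = 1.75
  s[B,B] = ((0.25)·(0.25) + (0.25)·(0.25) + (2.25)·(2.25) + (-2.75)·(-2.75)) / 3 = 12.75/3 = 4.25
  Sample standard deviations s_i = √(s[i,i]):
  s(A) = √(4.9167) = 2.2174
  s(B) = √(4.25) = 2.0616

Step 3 — r_{ij} = s_{ij} / (s_i · s_j):
  r[A,A] = 1 (diagonal).
  r[A,B] = 1.75 / (2.2174 · 2.0616) = 1.75 / 4.5712 = 0.3828
  r[B,B] = 1 (diagonal).

R is symmetric with unit diagonal. Assembling:

R = [[1, 0.3828],
 [0.3828, 1]]


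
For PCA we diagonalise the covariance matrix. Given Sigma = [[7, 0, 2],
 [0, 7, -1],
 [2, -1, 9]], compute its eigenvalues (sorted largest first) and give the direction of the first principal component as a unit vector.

Step 1 — characteristic polynomial p(λ) = det(λI - Sigma) = λ³ - tr·λ² + c_1·λ - det, where tr = trace, c_1 = sum of the principal 2×2 minors, det = det(Sigma):
  tr = 7 + 7 + 9 = 23,
  c_1 = (7·7 - (0)²) + (7·9 - (2)²) + (7·9 - (-1)²) = 49 + 59 + 62 = 170,
  det = 7·(7·9 - (-1)²) - (0)·((0)·9 - (-1)·(2)) + (2)·((0)·(-1) - 7·(2)) = 7·(62) - (0)·(2) + (2)·(-14) = 406.
  So p(λ) = λ³ - 23λ² + 170λ - 406.
Step 2 — look for an integer root (rational root theorem: any rational root is an integer divisor of 406). Testing λ = 7:
  p(7) = 343 - 1127 + 1190 - 406 = 0  ✓
  Dividing out (λ - 7): p(λ) = (λ - 7)(λ² - 16λ + 58).
Step 3 — remaining eigenvalues from the quadratic λ² - 16λ + 58 = 0:
  Δ = 16² - 4·58 = 256 - 232 = 24,  λ = (16 ± √24)/2 = (16 ± 4.899)/2 ≈ 10.4495 or 5.5505.
  Sorted: λ_1 = 10.4495,  λ_2 = 7,  λ_3 = 5.5505  (check: sum = 23 = tr ✓).

Step 4 — unit eigenvector for λ_1 ≈ 10.4495: v spans the null space of (Sigma - λ_1 I), whose rows are
  r_1 = (-3.4495, 0, 2),  r_2 = (0, -3.4495, -1),  r_3 = (2, -1, -1.4495).
  v is orthogonal to every row, so take v ∝ r_1 × r_2 = ((0)·(-1) - (2)·(-3.4495), (2)·(0) - (-3.4495)·(-1), (-3.4495)·(-3.4495) - (0)·(0)) ≈ (6.899, -3.4495, 11.899).
  Let u = (6.899, -3.4495, 11.899).
  ||u|| = √((6.899)² + (-3.4495)² + (11.899)²) = √(201.0806) ≈ 14.1803,  v_1 = u/||u|| ≈ (0.4865, -0.2433, 0.8391) (||v_1|| = 1).

λ_1 = 10.4495,  λ_2 = 7,  λ_3 = 5.5505;  v_1 ≈ (0.4865, -0.2433, 0.8391)


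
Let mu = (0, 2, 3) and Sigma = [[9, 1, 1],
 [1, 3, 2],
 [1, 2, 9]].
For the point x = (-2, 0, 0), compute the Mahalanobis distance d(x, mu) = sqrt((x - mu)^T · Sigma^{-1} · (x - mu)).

Step 1 — centre the observation: (x - mu) = (-2, -2, -3).

Step 2 — invert Sigma (cofactor / det for 3×3, or solve directly):
  Sigma^{-1} = [[0.1156, -0.0352, -0.005],
 [-0.0352, 0.402, -0.0854],
 [-0.005, -0.0854, 0.1307]].

Step 3 — form the quadratic (x - mu)^T · Sigma^{-1} · (x - mu):
  Sigma^{-1} · (x - mu) = (-0.1457, -0.4774, -0.2111).
  (x - mu)^T · [Sigma^{-1} · (x - mu)] = (-2)·(-0.1457) + (-2)·(-0.4774) + (-3)·(-0.2111) = 1.8794.

Step 4 — take square root: d = √(1.8794) ≈ 1.3709.

d(x, mu) = √(1.8794) ≈ 1.3709


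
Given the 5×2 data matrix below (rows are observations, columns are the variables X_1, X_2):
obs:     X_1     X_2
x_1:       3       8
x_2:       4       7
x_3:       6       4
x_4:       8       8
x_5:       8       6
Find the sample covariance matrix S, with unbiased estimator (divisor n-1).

Step 1 — column means:
  mean(X_1) = (3 + 4 + 6 + 8 + 8) / 5 = 29/5 = 5.8
  mean(X_2) = (8 + 7 + 4 + 8 + 6) / 5 = 33/5 = 6.6

Step 2 — sample covariance S[i,j] = (1/(n-1)) · Σ_k (x_{k,i} - mean_i) · (x_{k,j} - mean_j), with n-1 = 4.
  S[X_1,X_1] = ((-2.8)·(-2.8) + (-1.8)·(-1.8) + (0.2)·(0.2) + (2.2)·(2.2) + (2.2)·(2.2)) / 4 = 20.8/4 = 5.2
  S[X_1,X_2] = ((-2.8)·(1.4) + (-1.8)·(0.4) + (0.2)·(-2.6) + (2.2)·(1.4) + (2.2)·(-0.6)) / 4 = -3.4/4 = -0.85
  S[X_2,X_2] = ((1.4)·(1.4) + (0.4)·(0.4) + (-2.6)·(-2.6) + (1.4)·(1.4) + (-0.6)·(-0.6)) / 4 = 11.2/4 = 2.8

S is symmetric (S[j,i] = S[i,j]). Assembling:

S = [[5.2, -0.85],
 [-0.85, 2.8]]


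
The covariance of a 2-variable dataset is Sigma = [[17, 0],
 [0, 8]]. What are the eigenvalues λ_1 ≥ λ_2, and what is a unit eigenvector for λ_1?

Step 1 — characteristic polynomial of 2×2 Sigma:
  det(Sigma - λI) = λ² - trace · λ + det = 0.
  trace = 17 + 8 = 25, det = 17·8 - (0)² = 136.
Step 2 — discriminant:
  Δ = trace² - 4·det = 625 - 544 = 81.
Step 3 — eigenvalues:
  λ = (trace ± √Δ)/2 = (25 ± 9)/2,
  λ_1 = 17,  λ_2 = 8.

Step 4 — unit eigenvector for λ_1: Sigma is diagonal, so its eigenvectors are the coordinate axes. λ_1 = 17 is the diagonal entry on the first coordinate axis, hence
  v_1 = (1, 0) (||v_1|| = 1).

λ_1 = 17,  λ_2 = 8;  v_1 ≈ (1, 0)


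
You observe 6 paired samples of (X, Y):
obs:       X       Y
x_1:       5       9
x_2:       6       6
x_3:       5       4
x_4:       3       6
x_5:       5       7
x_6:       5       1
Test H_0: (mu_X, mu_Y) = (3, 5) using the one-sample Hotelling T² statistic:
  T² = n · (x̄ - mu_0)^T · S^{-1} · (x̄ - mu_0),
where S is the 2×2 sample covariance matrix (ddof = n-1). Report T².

Step 1 — sample mean vector:
  mean(X) = (5 + 6 + 5 + 3 + 5 + 5) / 6 = 29/6 = 4.8333
  mean(Y) = (9 + 6 + 4 + 6 + 7 + 1) / 6 = 33/6 = 5.5
  x̄ = (4.8333, 5.5),  deviation x̄ - mu_0 = (4.8333, 5.5) - (3, 5) = (1.8333, 0.5).

Step 2 — sample covariance matrix, S[i,j] = (1/(n-1)) · Σ_k (x_{k,i} - mean_i) · (x_{k,j} - mean_j), divisor n-1 = 5:
  S[X,X] = ((0.1667)·(0.1667) + (1.1667)·(1.1667) + (0.1667)·(0.1667) + (-1.8333)·(-1.8333) + (0.1667)·(0.1667) + (0.1667)·(0.1667)) / 5 = 4.8333/5 = 0.9667
  S[X,Y] = ((0.1667)·(3.5) + (1.1667)·(0.5) + (0.1667)·(-1.5) + (-1.8333)·(0.5) + (0.1667)·(1.5) + (0.1667)·(-4.5)) / 5 = -0.5/5 = -0.1
  S[Y,Y] = ((3.5)·(3.5) + (0.5)·(0.5) + (-1.5)·(-1.5) + (0.5)·(0.5) + (1.5)·(1.5) + (-4.5)·(-4.5)) / 5 = 37.5/5 = 7.5
  S = [[0.9667, -0.1],
 [-0.1, 7.5]].

Step 3 — invert S. det(S) = 0.9667·7.5 - (-0.1)² = 7.24.
  S^{-1} = (1/det) · [[d, -b], [-b, a]] = [[1.0359, 0.0138],
 [0.0138, 0.1335]].

Step 4 — quadratic form (x̄ - mu_0)^T · S^{-1} · (x̄ - mu_0):
  S^{-1} · (x̄ - mu_0) = (1.9061, 0.0921),
  (x̄ - mu_0)^T · [...] = (1.8333)·(1.9061) + (0.5)·(0.0921) = 3.5405.

Step 5 — scale by n: T² = 6 · 3.5405 = 21.2431.

T² ≈ 21.2431


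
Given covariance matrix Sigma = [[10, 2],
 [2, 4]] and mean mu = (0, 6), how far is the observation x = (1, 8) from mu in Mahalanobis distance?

Step 1 — centre the observation: (x - mu) = (1, 2).

Step 2 — invert Sigma. det(Sigma) = 10·4 - (2)² = 36.
  Sigma^{-1} = (1/det) · [[d, -b], [-b, a]] = [[0.1111, -0.0556],
 [-0.0556, 0.2778]].

Step 3 — form the quadratic (x - mu)^T · Sigma^{-1} · (x - mu):
  Sigma^{-1} · (x - mu) = (0, 0.5).
  (x - mu)^T · [Sigma^{-1} · (x - mu)] = (1)·(0) + (2)·(0.5) = 1.

Step 4 — take square root: d = √(1) ≈ 1.

d(x, mu) = √(1) ≈ 1


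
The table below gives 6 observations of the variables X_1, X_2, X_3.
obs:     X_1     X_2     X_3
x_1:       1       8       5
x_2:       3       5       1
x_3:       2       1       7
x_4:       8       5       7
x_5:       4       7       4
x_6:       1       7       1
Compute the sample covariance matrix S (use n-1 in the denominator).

Step 1 — column means:
  mean(X_1) = (1 + 3 + 2 + 8 + 4 + 1) / 6 = 19/6 = 3.1667
  mean(X_2) = (8 + 5 + 1 + 5 + 7 + 7) / 6 = 33/6 = 5.5
  mean(X_3) = (5 + 1 + 7 + 7 + 4 + 1) / 6 = 25/6 = 4.1667

Step 2 — sample covariance S[i,j] = (1/(n-1)) · Σ_k (x_{k,i} - mean_i) · (x_{k,j} - mean_j), with n-1 = 5.
  S[X_1,X_1] = ((-2.1667)·(-2.1667) + (-0.1667)·(-0.1667) + (-1.1667)·(-1.1667) + (4.8333)·(4.8333) + (0.8333)·(0.8333) + (-2.1667)·(-2.1667)) / 5 = 34.8333/5 = 6.9667
  S[X_1,X_2] = ((-2.1667)·(2.5) + (-0.1667)·(-0.5) + (-1.1667)·(-4.5) + (4.8333)·(-0.5) + (0.8333)·(1.5) + (-2.1667)·(1.5)) / 5 = -4.5/5 = -0.9
  S[X_1,X_3] = ((-2.1667)·(0.8333) + (-0.1667)·(-3.1667) + (-1.1667)·(2.8333) + (4.8333)·(2.8333) + (0.8333)·(-0.1667) + (-2.1667)·(-3.1667)) / 5 = 15.8333/5 = 3.1667
  S[X_2,X_2] = ((2.5)·(2.5) + (-0.5)·(-0.5) + (-4.5)·(-4.5) + (-0.5)·(-0.5) + (1.5)·(1.5) + (1.5)·(1.5)) / 5 = 31.5/5 = 6.3
  S[X_2,X_3] = ((2.5)·(0.8333) + (-0.5)·(-3.1667) + (-4.5)·(2.8333) + (-0.5)·(2.8333) + (1.5)·(-0.1667) + (1.5)·(-3.1667)) / 5 = -15.5/5 = -3.1
  S[X_3,X_3] = ((0.8333)·(0.8333) + (-3.1667)·(-3.1667) + (2.8333)·(2.8333) + (2.8333)·(2.8333) + (-0.1667)·(-0.1667) + (-3.1667)·(-3.1667)) / 5 = 36.8333/5 = 7.3667

S is symmetric (S[j,i] = S[i,j]). Assembling:

S = [[6.9667, -0.9, 3.1667],
 [-0.9, 6.3, -3.1],
 [3.1667, -3.1, 7.3667]]


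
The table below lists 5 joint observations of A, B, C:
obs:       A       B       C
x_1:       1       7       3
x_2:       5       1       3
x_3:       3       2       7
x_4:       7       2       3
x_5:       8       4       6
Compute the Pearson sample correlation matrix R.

Step 1 — column means:
  mean(A) = (1 + 5 + 3 + 7 + 8) / 5 = 24/5 = 4.8
  mean(B) = (7 + 1 + 2 + 2 + 4) / 5 = 16/5 = 3.2
  mean(C) = (3 + 3 + 7 + 3 + 6) / 5 = 22/5 = 4.4

Step 2 — sample variances and covariances s[i,j] = (1/(n-1)) · Σ_k (x_{k,i} - mean_i) · (x_{k,j} - mean_j), with n-1 = 4:
  s[A,A] = ((-3.8)·(-3.8) + (0.2)·(0.2) + (-1.8)·(-1.8) + (2.2)·(2.2) + (3.2)·(3.2)) / 4 = 32.8/4 = 8.2
  s[A,B] = ((-3.8)·(3.8) + (0.2)·(-2.2) + (-1.8)·(-1.2) + (2.2)·(-1.2) + (3.2)·(0.8)) / 4 = -12.8/4 = -3.2
  s[A,C] = ((-3.8)·(-1.4) + (0.2)·(-1.4) + (-1.8)·(2.6) + (2.2)·(-1.4) + (3.2)·(1.6)) / 4 = 2.4/4 = 0.6
  s[B,B] = ((3.8)·(3.8) + (-2.2)·(-2.2) + (-1.2)·(-1.2) + (-1.2)·(-1.2) + (0.8)·(0.8)) / 4 = 22.8/4 = 5.7
  s[B,C] = ((3.8)·(-1.4) + (-2.2)·(-1.4) + (-1.2)·(2.6) + (-1.2)·(-1.4) + (0.8)·(1.6)) / 4 = -2.4/4 = -0.6
  s[C,C] = ((-1.4)·(-1.4) + (-1.4)·(-1.4) + (2.6)·(2.6) + (-1.4)·(-1.4) + (1.6)·(1.6)) / 4 = 15.2/4 = 3.8
  Sample standard deviations s_i = √(s[i,i]):
  s(A) = √(8.2) = 2.8636
  s(B) = √(5.7) = 2.3875
  s(C) = √(3.8) = 1.9494

Step 3 — r_{ij} = s_{ij} / (s_i · s_j):
  r[A,A] = 1 (diagonal).
  r[A,B] = -3.2 / (2.8636 · 2.3875) = -3.2 / 6.8367 = -0.4681
  r[A,C] = 0.6 / (2.8636 · 1.9494) = 0.6 / 5.5821 = 0.1075
  r[B,B] = 1 (diagonal).
  r[B,C] = -0.6 / (2.3875 · 1.9494) = -0.6 / 4.654 = -0.1289
  r[C,C] = 1 (diagonal).

R is symmetric with unit diagonal. Assembling:

R = [[1, -0.4681, 0.1075],
 [-0.4681, 1, -0.1289],
 [0.1075, -0.1289, 1]]


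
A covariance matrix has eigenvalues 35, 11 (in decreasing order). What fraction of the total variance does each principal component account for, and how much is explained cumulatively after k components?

Step 1 — total variance = trace(Sigma) = Σ λ_i = 35 + 11 = 46.

Step 2 — fraction explained by component i = λ_i / Σ λ:
  PC1: 35/46 = 0.7609
  PC2: 11/46 = 0.2391

Step 3 — cumulative fraction after k components = (λ_1 + ... + λ_k) / Σ λ:
  k = 1: 35/46 = 0.7609
  k = 2: (35 + 11)/46 = 46/46 = 1

Summary (fraction, with percent):

explained: PC1 0.7609 (76.09%), PC2 0.2391 (23.91%);  cumulative: 0.7609, 1


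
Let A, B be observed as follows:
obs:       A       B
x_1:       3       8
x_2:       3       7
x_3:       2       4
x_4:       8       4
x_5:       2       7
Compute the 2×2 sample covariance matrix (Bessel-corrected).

Step 1 — column means:
  mean(A) = (3 + 3 + 2 + 8 + 2) / 5 = 18/5 = 3.6
  mean(B) = (8 + 7 + 4 + 4 + 7) / 5 = 30/5 = 6

Step 2 — sample covariance S[i,j] = (1/(n-1)) · Σ_k (x_{k,i} - mean_i) · (x_{k,j} - mean_j), with n-1 = 4.
  S[A,A] = ((-0.6)·(-0.6) + (-0.6)·(-0.6) + (-1.6)·(-1.6) + (4.4)·(4.4) + (-1.6)·(-1.6)) / 4 = 25.2/4 = 6.3
  S[A,B] = ((-0.6)·(2) + (-0.6)·(1) + (-1.6)·(-2) + (4.4)·(-2) + (-1.6)·(1)) / 4 = -9/4 = -2.25
  S[B,B] = ((2)·(2) + (1)·(1) + (-2)·(-2) + (-2)·(-2) + (1)·(1)) / 4 = 14/4 = 3.5

S is symmetric (S[j,i] = S[i,j]). Assembling:

S = [[6.3, -2.25],
 [-2.25, 3.5]]


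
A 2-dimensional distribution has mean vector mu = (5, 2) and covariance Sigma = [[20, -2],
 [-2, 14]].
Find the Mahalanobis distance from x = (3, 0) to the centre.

Step 1 — centre the observation: (x - mu) = (-2, -2).

Step 2 — invert Sigma. det(Sigma) = 20·14 - (-2)² = 276.
  Sigma^{-1} = (1/det) · [[d, -b], [-b, a]] = [[0.0507, 0.0072],
 [0.0072, 0.0725]].

Step 3 — form the quadratic (x - mu)^T · Sigma^{-1} · (x - mu):
  Sigma^{-1} · (x - mu) = (-0.1159, -0.1594).
  (x - mu)^T · [Sigma^{-1} · (x - mu)] = (-2)·(-0.1159) + (-2)·(-0.1594) = 0.5507.

Step 4 — take square root: d = √(0.5507) ≈ 0.7421.

d(x, mu) = √(0.5507) ≈ 0.7421


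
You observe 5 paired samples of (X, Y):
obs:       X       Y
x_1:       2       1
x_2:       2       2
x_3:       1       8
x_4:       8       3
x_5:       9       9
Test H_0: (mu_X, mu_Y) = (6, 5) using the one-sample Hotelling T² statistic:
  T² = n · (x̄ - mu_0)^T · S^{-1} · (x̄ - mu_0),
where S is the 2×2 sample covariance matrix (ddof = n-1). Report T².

Step 1 — sample mean vector:
  mean(X) = (2 + 2 + 1 + 8 + 9) / 5 = 22/5 = 4.4
  mean(Y) = (1 + 2 + 8 + 3 + 9) / 5 = 23/5 = 4.6
  x̄ = (4.4, 4.6),  deviation x̄ - mu_0 = (4.4, 4.6) - (6, 5) = (-1.6, -0.4).

Step 2 — sample covariance matrix, S[i,j] = (1/(n-1)) · Σ_k (x_{k,i} - mean_i) · (x_{k,j} - mean_j), divisor n-1 = 4:
  S[X,X] = ((-2.4)·(-2.4) + (-2.4)·(-2.4) + (-3.4)·(-3.4) + (3.6)·(3.6) + (4.6)·(4.6)) / 4 = 57.2/4 = 14.3
  S[X,Y] = ((-2.4)·(-3.6) + (-2.4)·(-2.6) + (-3.4)·(3.4) + (3.6)·(-1.6) + (4.6)·(4.4)) / 4 = 17.8/4 = 4.45
  S[Y,Y] = ((-3.6)·(-3.6) + (-2.6)·(-2.6) + (3.4)·(3.4) + (-1.6)·(-1.6) + (4.4)·(4.4)) / 4 = 53.2/4 = 13.3
  S = [[14.3, 4.45],
 [4.45, 13.3]].

Step 3 — invert S. det(S) = 14.3·13.3 - (4.45)² = 170.3875.
  S^{-1} = (1/det) · [[d, -b], [-b, a]] = [[0.0781, -0.0261],
 [-0.0261, 0.0839]].

Step 4 — quadratic form (x̄ - mu_0)^T · S^{-1} · (x̄ - mu_0):
  S^{-1} · (x̄ - mu_0) = (-0.1144, 0.0082),
  (x̄ - mu_0)^T · [...] = (-1.6)·(-0.1144) + (-0.4)·(0.0082) = 0.1798.

Step 5 — scale by n: T² = 5 · 0.1798 = 0.8991.

T² ≈ 0.8991


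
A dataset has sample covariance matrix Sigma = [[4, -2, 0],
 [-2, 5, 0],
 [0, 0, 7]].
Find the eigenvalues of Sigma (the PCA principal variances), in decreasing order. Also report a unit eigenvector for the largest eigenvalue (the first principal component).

Step 1 — characteristic polynomial p(λ) = det(λI - Sigma) = λ³ - tr·λ² + c_1·λ - det, where tr = trace, c_1 = sum of the principal 2×2 minors, det = det(Sigma):
  tr = 4 + 5 + 7 = 16,
  c_1 = (4·5 - (-2)²) + (4·7 - (0)²) + (5·7 - (0)²) = 16 + 28 + 35 = 79,
  det = 4·(5·7 - (0)²) - (-2)·((-2)·7 - (0)·(0)) + (0)·((-2)·(0) - 5·(0)) = 4·(35) - (-2)·(-14) + (0)·(0) = 112.
  So p(λ) = λ³ - 16λ² + 79λ - 112.
Step 2 — look for an integer root (rational root theorem: any rational root is an integer divisor of 112). Testing λ = 7:
  p(7) = 343 - 784 + 553 - 112 = 0  ✓
  Dividing out (λ - 7): p(λ) = (λ - 7)(λ² - 9λ + 16).
Step 3 — remaining eigenvalues from the quadratic λ² - 9λ + 16 = 0:
  Δ = 9² - 4·16 = 81 - 64 = 17,  λ = (9 ± √17)/2 = (9 ± 4.1231)/2 ≈ 6.5616 or 2.4384.
  Sorted: λ_1 = 7,  λ_2 = 6.5616,  λ_3 = 2.4384  (check: sum = 16 = tr ✓).

Step 4 — unit eigenvector for λ_1 = 7: v spans the null space of (Sigma - λ_1 I), whose rows are
  r_1 = (-3, -2, 0),  r_2 = (-2, -2, 0),  r_3 = (0, 0, 0).
  v is orthogonal to every row, so take v ∝ r_1 × r_2 = ((-2)·(0) - (0)·(-2), (0)·(-2) - (-3)·(0), (-3)·(-2) - (-2)·(-2)) = (0, 0, 2).
  Rescale (divide by 2): u = (0, 0, 1).
  ||u|| = √((0)² + (0)² + (1)²) = √(1) = 1,  v_1 = u/||u|| ≈ (0, 0, 1) (||v_1|| = 1).

λ_1 = 7,  λ_2 = 6.5616,  λ_3 = 2.4384;  v_1 ≈ (0, 0, 1)


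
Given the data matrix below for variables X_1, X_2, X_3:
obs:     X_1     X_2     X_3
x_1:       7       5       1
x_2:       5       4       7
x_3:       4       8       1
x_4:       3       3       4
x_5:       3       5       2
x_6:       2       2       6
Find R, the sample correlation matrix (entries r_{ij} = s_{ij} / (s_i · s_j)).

Step 1 — column means:
  mean(X_1) = (7 + 5 + 4 + 3 + 3 + 2) / 6 = 24/6 = 4
  mean(X_2) = (5 + 4 + 8 + 3 + 5 + 2) / 6 = 27/6 = 4.5
  mean(X_3) = (1 + 7 + 1 + 4 + 2 + 6) / 6 = 21/6 = 3.5

Step 2 — sample variances and covariances s[i,j] = (1/(n-1)) · Σ_k (x_{k,i} - mean_i) · (x_{k,j} - mean_j), with n-1 = 5:
  s[X_1,X_1] = ((3)·(3) + (1)·(1) + (0)·(0) + (-1)·(-1) + (-1)·(-1) + (-2)·(-2)) / 5 = 16/5 = 3.2
  s[X_1,X_2] = ((3)·(0.5) + (1)·(-0.5) + (0)·(3.5) + (-1)·(-1.5) + (-1)·(0.5) + (-2)·(-2.5)) / 5 = 7/5 = 1.4
  s[X_1,X_3] = ((3)·(-2.5) + (1)·(3.5) + (0)·(-2.5) + (-1)·(0.5) + (-1)·(-1.5) + (-2)·(2.5)) / 5 = -8/5 = -1.6
  s[X_2,X_2] = ((0.5)·(0.5) + (-0.5)·(-0.5) + (3.5)·(3.5) + (-1.5)·(-1.5) + (0.5)·(0.5) + (-2.5)·(-2.5)) / 5 = 21.5/5 = 4.3
  s[X_2,X_3] = ((0.5)·(-2.5) + (-0.5)·(3.5) + (3.5)·(-2.5) + (-1.5)·(0.5) + (0.5)·(-1.5) + (-2.5)·(2.5)) / 5 = -19.5/5 = -3.9
  s[X_3,X_3] = ((-2.5)·(-2.5) + (3.5)·(3.5) + (-2.5)·(-2.5) + (0.5)·(0.5) + (-1.5)·(-1.5) + (2.5)·(2.5)) / 5 = 33.5/5 = 6.7
  Sample standard deviations s_i = √(s[i,i]):
  s(X_1) = √(3.2) = 1.7889
  s(X_2) = √(4.3) = 2.0736
  s(X_3) = √(6.7) = 2.5884

Step 3 — r_{ij} = s_{ij} / (s_i · s_j):
  r[X_1,X_1] = 1 (diagonal).
  r[X_1,X_2] = 1.4 / (1.7889 · 2.0736) = 1.4 / 3.7094 = 0.3774
  r[X_1,X_3] = -1.6 / (1.7889 · 2.5884) = -1.6 / 4.6303 = -0.3455
  r[X_2,X_2] = 1 (diagonal).
  r[X_2,X_3] = -3.9 / (2.0736 · 2.5884) = -3.9 / 5.3675 = -0.7266
  r[X_3,X_3] = 1 (diagonal).

R is symmetric with unit diagonal. Assembling:

R = [[1, 0.3774, -0.3455],
 [0.3774, 1, -0.7266],
 [-0.3455, -0.7266, 1]]


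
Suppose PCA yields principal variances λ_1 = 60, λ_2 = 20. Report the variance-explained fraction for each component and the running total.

Step 1 — total variance = trace(Sigma) = Σ λ_i = 60 + 20 = 80.

Step 2 — fraction explained by component i = λ_i / Σ λ:
  PC1: 60/80 = 0.75
  PC2: 20/80 = 0.25

Step 3 — cumulative fraction after k components = (λ_1 + ... + λ_k) / Σ λ:
  k = 1: 60/80 = 0.75
  k = 2: (60 + 20)/80 = 80/80 = 1

Summary (fraction, with percent):

explained: PC1 0.75 (75%), PC2 0.25 (25%);  cumulative: 0.75, 1


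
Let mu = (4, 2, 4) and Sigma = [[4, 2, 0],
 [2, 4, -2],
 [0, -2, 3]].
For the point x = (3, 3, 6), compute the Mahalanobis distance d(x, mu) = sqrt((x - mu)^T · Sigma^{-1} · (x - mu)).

Step 1 — centre the observation: (x - mu) = (-1, 1, 2).

Step 2 — invert Sigma (cofactor / det for 3×3, or solve directly):
  Sigma^{-1} = [[0.4, -0.3, -0.2],
 [-0.3, 0.6, 0.4],
 [-0.2, 0.4, 0.6]].

Step 3 — form the quadratic (x - mu)^T · Sigma^{-1} · (x - mu):
  Sigma^{-1} · (x - mu) = (-1.1, 1.7, 1.8).
  (x - mu)^T · [Sigma^{-1} · (x - mu)] = (-1)·(-1.1) + (1)·(1.7) + (2)·(1.8) = 6.4.

Step 4 — take square root: d = √(6.4) ≈ 2.5298.

d(x, mu) = √(6.4) ≈ 2.5298


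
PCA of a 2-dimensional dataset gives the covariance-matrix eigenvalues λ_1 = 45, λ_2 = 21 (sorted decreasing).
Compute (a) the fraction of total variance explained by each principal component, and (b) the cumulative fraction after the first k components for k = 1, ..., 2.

Step 1 — total variance = trace(Sigma) = Σ λ_i = 45 + 21 = 66.

Step 2 — fraction explained by component i = λ_i / Σ λ:
  PC1: 45/66 = 0.6818
  PC2: 21/66 = 0.3182

Step 3 — cumulative fraction after k components = (λ_1 + ... + λ_k) / Σ λ:
  k = 1: 45/66 = 0.6818
  k = 2: (45 + 21)/66 = 66/66 = 1

Summary (fraction, with percent):

explained: PC1 0.6818 (68.18%), PC2 0.3182 (31.82%);  cumulative: 0.6818, 1


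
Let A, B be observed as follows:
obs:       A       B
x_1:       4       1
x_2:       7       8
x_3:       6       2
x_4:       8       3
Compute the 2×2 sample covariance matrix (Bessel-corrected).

Step 1 — column means:
  mean(A) = (4 + 7 + 6 + 8) / 4 = 25/4 = 6.25
  mean(B) = (1 + 8 + 2 + 3) / 4 = 14/4 = 3.5

Step 2 — sample covariance S[i,j] = (1/(n-1)) · Σ_k (x_{k,i} - mean_i) · (x_{k,j} - mean_j), with n-1 = 3.
  S[A,A] = ((-2.25)·(-2.25) + (0.75)·(0.75) + (-0.25)·(-0.25) + (1.75)·(1.75)) / 3 = 8.75/3 = 2.9167
  S[A,B] = ((-2.25)·(-2.5) + (0.75)·(4.5) + (-0.25)·(-1.5) + (1.75)·(-0.5)) / 3 = 8.5/3 = 2.8333
  S[B,B] = ((-2.5)·(-2.5) + (4.5)·(4.5) + (-1.5)·(-1.5) + (-0.5)·(-0.5)) / 3 = 29/3 = 9.6667

S is symmetric (S[j,i] = S[i,j]). Assembling:

S = [[2.9167, 2.8333],
 [2.8333, 9.6667]]


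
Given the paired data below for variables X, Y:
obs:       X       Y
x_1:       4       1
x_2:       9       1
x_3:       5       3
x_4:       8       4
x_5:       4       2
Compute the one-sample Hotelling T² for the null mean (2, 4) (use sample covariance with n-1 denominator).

Step 1 — sample mean vector:
  mean(X) = (4 + 9 + 5 + 8 + 4) / 5 = 30/5 = 6
  mean(Y) = (1 + 1 + 3 + 4 + 2) / 5 = 11/5 = 2.2
  x̄ = (6, 2.2),  deviation x̄ - mu_0 = (6, 2.2) - (2, 4) = (4, -1.8).

Step 2 — sample covariance matrix, S[i,j] = (1/(n-1)) · Σ_k (x_{k,i} - mean_i) · (x_{k,j} - mean_j), divisor n-1 = 4:
  S[X,X] = ((-2)·(-2) + (3)·(3) + (-1)·(-1) + (2)·(2) + (-2)·(-2)) / 4 = 22/4 = 5.5
  S[X,Y] = ((-2)·(-1.2) + (3)·(-1.2) + (-1)·(0.8) + (2)·(1.8) + (-2)·(-0.2)) / 4 = 2/4 = 0.5
  S[Y,Y] = ((-1.2)·(-1.2) + (-1.2)·(-1.2) + (0.8)·(0.8) + (1.8)·(1.8) + (-0.2)·(-0.2)) / 4 = 6.8/4 = 1.7
  S = [[5.5, 0.5],
 [0.5, 1.7]].

Step 3 — invert S. det(S) = 5.5·1.7 - (0.5)² = 9.1.
  S^{-1} = (1/det) · [[d, -b], [-b, a]] = [[0.1868, -0.0549],
 [-0.0549, 0.6044]].

Step 4 — quadratic form (x̄ - mu_0)^T · S^{-1} · (x̄ - mu_0):
  S^{-1} · (x̄ - mu_0) = (0.8462, -1.3077),
  (x̄ - mu_0)^T · [...] = (4)·(0.8462) + (-1.8)·(-1.3077) = 5.7385.

Step 5 — scale by n: T² = 5 · 5.7385 = 28.6923.

T² ≈ 28.6923


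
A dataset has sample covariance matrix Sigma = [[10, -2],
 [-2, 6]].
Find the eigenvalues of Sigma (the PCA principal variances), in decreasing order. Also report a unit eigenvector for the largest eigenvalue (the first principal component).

Step 1 — characteristic polynomial of 2×2 Sigma:
  det(Sigma - λI) = λ² - trace · λ + det = 0.
  trace = 10 + 6 = 16, det = 10·6 - (-2)² = 56.
Step 2 — discriminant:
  Δ = trace² - 4·det = 256 - 224 = 32.
Step 3 — eigenvalues:
  λ = (trace ± √Δ)/2 = (16 ± 5.6569)/2,
  λ_1 = 10.8284,  λ_2 = 5.1716.

Step 4 — unit eigenvector for λ_1: solve (Sigma - λ_1 I)v = 0. First row:
  (10 - 10.8284)·v_x + (-2)·v_y = 0, i.e. (-0.8284)·v_x + (-2)·v_y = 0,
  so v ∝ (b, λ_1 - a) = (-2, 0.8284); multiply by -1 so the first entry is positive: u = (2, -0.8284).
  ||u|| = √((2)² + (-0.8284)²) = √(4.6863) ≈ 2.1648,
  v_1 = u/||u|| ≈ (0.9239, -0.3827) (||v_1|| = 1).

λ_1 = 10.8284,  λ_2 = 5.1716;  v_1 ≈ (0.9239, -0.3827)


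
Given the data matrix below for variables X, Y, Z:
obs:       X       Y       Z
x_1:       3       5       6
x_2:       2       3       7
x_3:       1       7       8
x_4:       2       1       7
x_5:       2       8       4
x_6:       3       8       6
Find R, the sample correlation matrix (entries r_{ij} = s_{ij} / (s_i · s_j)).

Step 1 — column means:
  mean(X) = (3 + 2 + 1 + 2 + 2 + 3) / 6 = 13/6 = 2.1667
  mean(Y) = (5 + 3 + 7 + 1 + 8 + 8) / 6 = 32/6 = 5.3333
  mean(Z) = (6 + 7 + 8 + 7 + 4 + 6) / 6 = 38/6 = 6.3333

Step 2 — sample variances and covariances s[i,j] = (1/(n-1)) · Σ_k (x_{k,i} - mean_i) · (x_{k,j} - mean_j), with n-1 = 5:
  s[X,X] = ((0.8333)·(0.8333) + (-0.1667)·(-0.1667) + (-1.1667)·(-1.1667) + (-0.1667)·(-0.1667) + (-0.1667)·(-0.1667) + (0.8333)·(0.8333)) / 5 = 2.8333/5 = 0.5667
  s[X,Y] = ((0.8333)·(-0.3333) + (-0.1667)·(-2.3333) + (-1.1667)·(1.6667) + (-0.1667)·(-4.3333) + (-0.1667)·(2.6667) + (0.8333)·(2.6667)) / 5 = 0.6667/5 = 0.1333
  s[X,Z] = ((0.8333)·(-0.3333) + (-0.1667)·(0.6667) + (-1.1667)·(1.6667) + (-0.1667)·(0.6667) + (-0.1667)·(-2.3333) + (0.8333)·(-0.3333)) / 5 = -2.3333/5 = -0.4667
  s[Y,Y] = ((-0.3333)·(-0.3333) + (-2.3333)·(-2.3333) + (1.6667)·(1.6667) + (-4.3333)·(-4.3333) + (2.6667)·(2.6667) + (2.6667)·(2.6667)) / 5 = 41.3333/5 = 8.2667
  s[Y,Z] = ((-0.3333)·(-0.3333) + (-2.3333)·(0.6667) + (1.6667)·(1.6667) + (-4.3333)·(0.6667) + (2.6667)·(-2.3333) + (2.6667)·(-0.3333)) / 5 = -8.6667/5 = -1.7333
  s[Z,Z] = ((-0.3333)·(-0.3333) + (0.6667)·(0.6667) + (1.6667)·(1.6667) + (0.6667)·(0.6667) + (-2.3333)·(-2.3333) + (-0.3333)·(-0.3333)) / 5 = 9.3333/5 = 1.8667
  Sample standard deviations s_i = √(s[i,i]):
  s(X) = √(0.5667) = 0.7528
  s(Y) = √(8.2667) = 2.8752
  s(Z) = √(1.8667) = 1.3663

Step 3 — r_{ij} = s_{ij} / (s_i · s_j):
  r[X,X] = 1 (diagonal).
  r[X,Y] = 0.1333 / (0.7528 · 2.8752) = 0.1333 / 2.1644 = 0.0616
  r[X,Z] = -0.4667 / (0.7528 · 1.3663) = -0.4667 / 1.0285 = -0.4537
  r[Y,Y] = 1 (diagonal).
  r[Y,Z] = -1.7333 / (2.8752 · 1.3663) = -1.7333 / 3.9282 = -0.4412
  r[Z,Z] = 1 (diagonal).

R is symmetric with unit diagonal. Assembling:

R = [[1, 0.0616, -0.4537],
 [0.0616, 1, -0.4412],
 [-0.4537, -0.4412, 1]]


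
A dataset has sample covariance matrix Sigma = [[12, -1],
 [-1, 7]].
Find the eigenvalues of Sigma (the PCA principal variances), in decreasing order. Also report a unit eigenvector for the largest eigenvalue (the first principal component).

Step 1 — characteristic polynomial of 2×2 Sigma:
  det(Sigma - λI) = λ² - trace · λ + det = 0.
  trace = 12 + 7 = 19, det = 12·7 - (-1)² = 83.
Step 2 — discriminant:
  Δ = trace² - 4·det = 361 - 332 = 29.
Step 3 — eigenvalues:
  λ = (trace ± √Δ)/2 = (19 ± 5.3852)/2,
  λ_1 = 12.1926,  λ_2 = 6.8074.

Step 4 — unit eigenvector for λ_1: solve (Sigma - λ_1 I)v = 0. First row:
  (12 - 12.1926)·v_x + (-1)·v_y = 0, i.e. (-0.1926)·v_x + (-1)·v_y = 0,
  so v ∝ (b, λ_1 - a) = (-1, 0.1926); multiply by -1 so the first entry is positive: u = (1, -0.1926).
  ||u|| = √((1)² + (-0.1926)²) = √(1.0371) ≈ 1.0184,
  v_1 = u/||u|| ≈ (0.982, -0.1891) (||v_1|| = 1).

λ_1 = 12.1926,  λ_2 = 6.8074;  v_1 ≈ (0.982, -0.1891)


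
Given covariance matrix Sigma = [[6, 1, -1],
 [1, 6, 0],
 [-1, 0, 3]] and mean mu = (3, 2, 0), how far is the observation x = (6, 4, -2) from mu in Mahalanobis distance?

Step 1 — centre the observation: (x - mu) = (3, 2, -2).

Step 2 — invert Sigma (cofactor / det for 3×3, or solve directly):
  Sigma^{-1} = [[0.1818, -0.0303, 0.0606],
 [-0.0303, 0.1717, -0.0101],
 [0.0606, -0.0101, 0.3535]].

Step 3 — form the quadratic (x - mu)^T · Sigma^{-1} · (x - mu):
  Sigma^{-1} · (x - mu) = (0.3636, 0.2727, -0.5455).
  (x - mu)^T · [Sigma^{-1} · (x - mu)] = (3)·(0.3636) + (2)·(0.2727) + (-2)·(-0.5455) = 2.7273.

Step 4 — take square root: d = √(2.7273) ≈ 1.6514.

d(x, mu) = √(2.7273) ≈ 1.6514


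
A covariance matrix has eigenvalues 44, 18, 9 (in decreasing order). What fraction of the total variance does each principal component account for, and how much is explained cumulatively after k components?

Step 1 — total variance = trace(Sigma) = Σ λ_i = 44 + 18 + 9 = 71.

Step 2 — fraction explained by component i = λ_i / Σ λ:
  PC1: 44/71 = 0.6197
  PC2: 18/71 = 0.2535
  PC3: 9/71 = 0.1268

Step 3 — cumulative fraction after k components = (λ_1 + ... + λ_k) / Σ λ:
  k = 1: 44/71 = 0.6197
  k = 2: (44 + 18)/71 = 62/71 = 0.8732
  k = 3: (44 + 18 + 9)/71 = 71/71 = 1

Summary (fraction, with percent):

explained: PC1 0.6197 (61.97%), PC2 0.2535 (25.35%), PC3 0.1268 (12.68%);  cumulative: 0.6197, 0.8732, 1


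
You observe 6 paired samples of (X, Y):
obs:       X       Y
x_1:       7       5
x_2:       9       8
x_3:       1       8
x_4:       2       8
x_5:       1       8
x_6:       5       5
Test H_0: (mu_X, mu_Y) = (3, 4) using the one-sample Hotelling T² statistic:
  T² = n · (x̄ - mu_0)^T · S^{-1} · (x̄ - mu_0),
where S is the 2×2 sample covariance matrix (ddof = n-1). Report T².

Step 1 — sample mean vector:
  mean(X) = (7 + 9 + 1 + 2 + 1 + 5) / 6 = 25/6 = 4.1667
  mean(Y) = (5 + 8 + 8 + 8 + 8 + 5) / 6 = 42/6 = 7
  x̄ = (4.1667, 7),  deviation x̄ - mu_0 = (4.1667, 7) - (3, 4) = (1.1667, 3).

Step 2 — sample covariance matrix, S[i,j] = (1/(n-1)) · Σ_k (x_{k,i} - mean_i) · (x_{k,j} - mean_j), divisor n-1 = 5:
  S[X,X] = ((2.8333)·(2.8333) + (4.8333)·(4.8333) + (-3.1667)·(-3.1667) + (-2.1667)·(-2.1667) + (-3.1667)·(-3.1667) + (0.8333)·(0.8333)) / 5 = 56.8333/5 = 11.3667
  S[X,Y] = ((2.8333)·(-2) + (4.8333)·(1) + (-3.1667)·(1) + (-2.1667)·(1) + (-3.1667)·(1) + (0.8333)·(-2)) / 5 = -11/5 = -2.2
  S[Y,Y] = ((-2)·(-2) + (1)·(1) + (1)·(1) + (1)·(1) + (1)·(1) + (-2)·(-2)) / 5 = 12/5 = 2.4
  S = [[11.3667, -2.2],
 [-2.2, 2.4]].

Step 3 — invert S. det(S) = 11.3667·2.4 - (-2.2)² = 22.44.
  S^{-1} = (1/det) · [[d, -b], [-b, a]] = [[0.107, 0.098],
 [0.098, 0.5065]].

Step 4 — quadratic form (x̄ - mu_0)^T · S^{-1} · (x̄ - mu_0):
  S^{-1} · (x̄ - mu_0) = (0.4189, 1.634),
  (x̄ - mu_0)^T · [...] = (1.1667)·(0.4189) + (3)·(1.634) = 5.3907.

Step 5 — scale by n: T² = 6 · 5.3907 = 32.344.

T² ≈ 32.344


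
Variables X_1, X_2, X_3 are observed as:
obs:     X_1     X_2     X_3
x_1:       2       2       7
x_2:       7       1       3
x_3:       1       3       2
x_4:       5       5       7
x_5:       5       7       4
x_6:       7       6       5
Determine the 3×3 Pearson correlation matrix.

Step 1 — column means:
  mean(X_1) = (2 + 7 + 1 + 5 + 5 + 7) / 6 = 27/6 = 4.5
  mean(X_2) = (2 + 1 + 3 + 5 + 7 + 6) / 6 = 24/6 = 4
  mean(X_3) = (7 + 3 + 2 + 7 + 4 + 5) / 6 = 28/6 = 4.6667

Step 2 — sample variances and covariances s[i,j] = (1/(n-1)) · Σ_k (x_{k,i} - mean_i) · (x_{k,j} - mean_j), with n-1 = 5:
  s[X_1,X_1] = ((-2.5)·(-2.5) + (2.5)·(2.5) + (-3.5)·(-3.5) + (0.5)·(0.5) + (0.5)·(0.5) + (2.5)·(2.5)) / 5 = 31.5/5 = 6.3
  s[X_1,X_2] = ((-2.5)·(-2) + (2.5)·(-3) + (-3.5)·(-1) + (0.5)·(1) + (0.5)·(3) + (2.5)·(2)) / 5 = 8/5 = 1.6
  s[X_1,X_3] = ((-2.5)·(2.3333) + (2.5)·(-1.6667) + (-3.5)·(-2.6667) + (0.5)·(2.3333) + (0.5)·(-0.6667) + (2.5)·(0.3333)) / 5 = 1/5 = 0.2
  s[X_2,X_2] = ((-2)·(-2) + (-3)·(-3) + (-1)·(-1) + (1)·(1) + (3)·(3) + (2)·(2)) / 5 = 28/5 = 5.6
  s[X_2,X_3] = ((-2)·(2.3333) + (-3)·(-1.6667) + (-1)·(-2.6667) + (1)·(2.3333) + (3)·(-0.6667) + (2)·(0.3333)) / 5 = 4/5 = 0.8
  s[X_3,X_3] = ((2.3333)·(2.3333) + (-1.6667)·(-1.6667) + (-2.6667)·(-2.6667) + (2.3333)·(2.3333) + (-0.6667)·(-0.6667) + (0.3333)·(0.3333)) / 5 = 21.3333/5 = 4.2667
  Sample standard deviations s_i = √(s[i,i]):
  s(X_1) = √(6.3) = 2.51
  s(X_2) = √(5.6) = 2.3664
  s(X_3) = √(4.2667) = 2.0656

Step 3 — r_{ij} = s_{ij} / (s_i · s_j):
  r[X_1,X_1] = 1 (diagonal).
  r[X_1,X_2] = 1.6 / (2.51 · 2.3664) = 1.6 / 5.9397 = 0.2694
  r[X_1,X_3] = 0.2 / (2.51 · 2.0656) = 0.2 / 5.1846 = 0.0386
  r[X_2,X_2] = 1 (diagonal).
  r[X_2,X_3] = 0.8 / (2.3664 · 2.0656) = 0.8 / 4.8881 = 0.1637
  r[X_3,X_3] = 1 (diagonal).

R is symmetric with unit diagonal. Assembling:

R = [[1, 0.2694, 0.0386],
 [0.2694, 1, 0.1637],
 [0.0386, 0.1637, 1]]


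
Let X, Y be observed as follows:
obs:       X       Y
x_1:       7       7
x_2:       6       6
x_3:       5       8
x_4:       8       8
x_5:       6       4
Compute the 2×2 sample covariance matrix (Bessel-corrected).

Step 1 — column means:
  mean(X) = (7 + 6 + 5 + 8 + 6) / 5 = 32/5 = 6.4
  mean(Y) = (7 + 6 + 8 + 8 + 4) / 5 = 33/5 = 6.6

Step 2 — sample covariance S[i,j] = (1/(n-1)) · Σ_k (x_{k,i} - mean_i) · (x_{k,j} - mean_j), with n-1 = 4.
  S[X,X] = ((0.6)·(0.6) + (-0.4)·(-0.4) + (-1.4)·(-1.4) + (1.6)·(1.6) + (-0.4)·(-0.4)) / 4 = 5.2/4 = 1.3
  S[X,Y] = ((0.6)·(0.4) + (-0.4)·(-0.6) + (-1.4)·(1.4) + (1.6)·(1.4) + (-0.4)·(-2.6)) / 4 = 1.8/4 = 0.45
  S[Y,Y] = ((0.4)·(0.4) + (-0.6)·(-0.6) + (1.4)·(1.4) + (1.4)·(1.4) + (-2.6)·(-2.6)) / 4 = 11.2/4 = 2.8

S is symmetric (S[j,i] = S[i,j]). Assembling:

S = [[1.3, 0.45],
 [0.45, 2.8]]


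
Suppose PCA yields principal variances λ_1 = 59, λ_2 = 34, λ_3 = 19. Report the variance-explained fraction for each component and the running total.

Step 1 — total variance = trace(Sigma) = Σ λ_i = 59 + 34 + 19 = 112.

Step 2 — fraction explained by component i = λ_i / Σ λ:
  PC1: 59/112 = 0.5268
  PC2: 34/112 = 0.3036
  PC3: 19/112 = 0.1696

Step 3 — cumulative fraction after k components = (λ_1 + ... + λ_k) / Σ λ:
  k = 1: 59/112 = 0.5268
  k = 2: (59 + 34)/112 = 93/112 = 0.8304
  k = 3: (59 + 34 + 19)/112 = 112/112 = 1

Summary (fraction, with percent):

explained: PC1 0.5268 (52.68%), PC2 0.3036 (30.36%), PC3 0.1696 (16.96%);  cumulative: 0.5268, 0.8304, 1


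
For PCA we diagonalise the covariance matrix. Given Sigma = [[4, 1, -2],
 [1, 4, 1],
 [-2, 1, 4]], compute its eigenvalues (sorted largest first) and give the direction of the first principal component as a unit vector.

Step 1 — characteristic polynomial p(λ) = det(λI - Sigma) = λ³ - tr·λ² + c_1·λ - det, where tr = trace, c_1 = sum of the principal 2×2 minors, det = det(Sigma):
  tr = 4 + 4 + 4 = 12,
  c_1 = (4·4 - (1)²) + (4·4 - (-2)²) + (4·4 - (1)²) = 15 + 12 + 15 = 42,
  det = 4·(4·4 - (1)²) - (1)·((1)·4 - (1)·(-2)) + (-2)·((1)·(1) - 4·(-2)) = 4·(15) - (1)·(6) + (-2)·(9) = 36.
  So p(λ) = λ³ - 12λ² + 42λ - 36.
Step 2 — look for an integer root (rational root theorem: any rational root is an integer divisor of 36). Testing λ = 6:
  p(6) = 216 - 432 + 252 - 36 = 0  ✓
  Dividing out (λ - 6): p(λ) = (λ - 6)(λ² - 6λ + 6).
Step 3 — remaining eigenvalues from the quadratic λ² - 6λ + 6 = 0:
  Δ = 6² - 4·6 = 36 - 24 = 12,  λ = (6 ± √12)/2 = (6 ± 3.4641)/2 ≈ 4.7321 or 1.2679.
  Sorted: λ_1 = 6,  λ_2 = 4.7321,  λ_3 = 1.2679  (check: sum = 12 = tr ✓).

Step 4 — unit eigenvector for λ_1 = 6: v spans the null space of (Sigma - λ_1 I), whose rows are
  r_1 = (-2, 1, -2),  r_2 = (1, -2, 1),  r_3 = (-2, 1, -2).
  v is orthogonal to every row, so take v ∝ r_1 × r_2 = ((1)·(1) - (-2)·(-2), (-2)·(1) - (-2)·(1), (-2)·(-2) - (1)·(1)) = (-3, 0, 3).
  Rescale (divide by 3; multiply by -1 so the first nonzero entry is positive): u = (1, 0, -1).
  ||u|| = √((1)² + (0)² + (-1)²) = √(2) ≈ 1.4142,  v_1 = u/||u|| ≈ (0.7071, 0, -0.7071) (||v_1|| = 1).

λ_1 = 6,  λ_2 = 4.7321,  λ_3 = 1.2679;  v_1 ≈ (0.7071, 0, -0.7071)


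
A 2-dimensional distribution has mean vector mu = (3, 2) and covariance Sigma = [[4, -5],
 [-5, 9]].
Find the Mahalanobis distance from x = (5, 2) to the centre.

Step 1 — centre the observation: (x - mu) = (2, 0).

Step 2 — invert Sigma. det(Sigma) = 4·9 - (-5)² = 11.
  Sigma^{-1} = (1/det) · [[d, -b], [-b, a]] = [[0.8182, 0.4545],
 [0.4545, 0.3636]].

Step 3 — form the quadratic (x - mu)^T · Sigma^{-1} · (x - mu):
  Sigma^{-1} · (x - mu) = (1.6364, 0.9091).
  (x - mu)^T · [Sigma^{-1} · (x - mu)] = (2)·(1.6364) + (0)·(0.9091) = 3.2727.

Step 4 — take square root: d = √(3.2727) ≈ 1.8091.

d(x, mu) = √(3.2727) ≈ 1.8091


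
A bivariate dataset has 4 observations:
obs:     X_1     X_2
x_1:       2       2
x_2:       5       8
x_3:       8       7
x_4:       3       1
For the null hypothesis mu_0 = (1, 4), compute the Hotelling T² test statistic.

Step 1 — sample mean vector:
  mean(X_1) = (2 + 5 + 8 + 3) / 4 = 18/4 = 4.5
  mean(X_2) = (2 + 8 + 7 + 1) / 4 = 18/4 = 4.5
  x̄ = (4.5, 4.5),  deviation x̄ - mu_0 = (4.5, 4.5) - (1, 4) = (3.5, 0.5).

Step 2 — sample covariance matrix, S[i,j] = (1/(n-1)) · Σ_k (x_{k,i} - mean_i) · (x_{k,j} - mean_j), divisor n-1 = 3:
  S[X_1,X_1] = ((-2.5)·(-2.5) + (0.5)·(0.5) + (3.5)·(3.5) + (-1.5)·(-1.5)) / 3 = 21/3 = 7
  S[X_1,X_2] = ((-2.5)·(-2.5) + (0.5)·(3.5) + (3.5)·(2.5) + (-1.5)·(-3.5)) / 3 = 22/3 = 7.3333
  S[X_2,X_2] = ((-2.5)·(-2.5) + (3.5)·(3.5) + (2.5)·(2.5) + (-3.5)·(-3.5)) / 3 = 37/3 = 12.3333
  S = [[7, 7.3333],
 [7.3333, 12.3333]].

Step 3 — invert S. det(S) = 7·12.3333 - (7.3333)² = 32.5556.
  S^{-1} = (1/det) · [[d, -b], [-b, a]] = [[0.3788, -0.2253],
 [-0.2253, 0.215]].

Step 4 — quadratic form (x̄ - mu_0)^T · S^{-1} · (x̄ - mu_0):
  S^{-1} · (x̄ - mu_0) = (1.2133, -0.6809),
  (x̄ - mu_0)^T · [...] = (3.5)·(1.2133) + (0.5)·(-0.6809) = 3.9061.

Step 5 — scale by n: T² = 4 · 3.9061 = 15.6246.

T² ≈ 15.6246


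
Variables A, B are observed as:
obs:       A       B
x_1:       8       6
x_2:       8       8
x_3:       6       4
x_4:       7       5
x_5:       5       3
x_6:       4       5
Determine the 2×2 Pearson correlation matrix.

Step 1 — column means:
  mean(A) = (8 + 8 + 6 + 7 + 5 + 4) / 6 = 38/6 = 6.3333
  mean(B) = (6 + 8 + 4 + 5 + 3 + 5) / 6 = 31/6 = 5.1667

Step 2 — sample variances and covariances s[i,j] = (1/(n-1)) · Σ_k (x_{k,i} - mean_i) · (x_{k,j} - mean_j), with n-1 = 5:
  s[A,A] = ((1.6667)·(1.6667) + (1.6667)·(1.6667) + (-0.3333)·(-0.3333) + (0.6667)·(0.6667) + (-1.3333)·(-1.3333) + (-2.3333)·(-2.3333)) / 5 = 13.3333/5 = 2.6667
  s[A,B] = ((1.6667)·(0.8333) + (1.6667)·(2.8333) + (-0.3333)·(-1.1667) + (0.6667)·(-0.1667) + (-1.3333)·(-2.1667) + (-2.3333)·(-0.1667)) / 5 = 9.6667/5 = 1.9333
  s[B,B] = ((0.8333)·(0.8333) + (2.8333)·(2.8333) + (-1.1667)·(-1.1667) + (-0.1667)·(-0.1667) + (-2.1667)·(-2.1667) + (-0.1667)·(-0.1667)) / 5 = 14.8333/5 = 2.9667
  Sample standard deviations s_i = √(s[i,i]):
  s(A) = √(2.6667) = 1.633
  s(B) = √(2.9667) = 1.7224

Step 3 — r_{ij} = s_{ij} / (s_i · s_j):
  r[A,A] = 1 (diagonal).
  r[A,B] = 1.9333 / (1.633 · 1.7224) = 1.9333 / 2.8127 = 0.6874
  r[B,B] = 1 (diagonal).

R is symmetric with unit diagonal. Assembling:

R = [[1, 0.6874],
 [0.6874, 1]]


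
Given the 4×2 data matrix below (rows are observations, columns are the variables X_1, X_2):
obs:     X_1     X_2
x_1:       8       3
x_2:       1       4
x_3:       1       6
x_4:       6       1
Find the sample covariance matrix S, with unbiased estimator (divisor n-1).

Step 1 — column means:
  mean(X_1) = (8 + 1 + 1 + 6) / 4 = 16/4 = 4
  mean(X_2) = (3 + 4 + 6 + 1) / 4 = 14/4 = 3.5

Step 2 — sample covariance S[i,j] = (1/(n-1)) · Σ_k (x_{k,i} - mean_i) · (x_{k,j} - mean_j), with n-1 = 3.
  S[X_1,X_1] = ((4)·(4) + (-3)·(-3) + (-3)·(-3) + (2)·(2)) / 3 = 38/3 = 12.6667
  S[X_1,X_2] = ((4)·(-0.5) + (-3)·(0.5) + (-3)·(2.5) + (2)·(-2.5)) / 3 = -16/3 = -5.3333
  S[X_2,X_2] = ((-0.5)·(-0.5) + (0.5)·(0.5) + (2.5)·(2.5) + (-2.5)·(-2.5)) / 3 = 13/3 = 4.3333

S is symmetric (S[j,i] = S[i,j]). Assembling:

S = [[12.6667, -5.3333],
 [-5.3333, 4.3333]]
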